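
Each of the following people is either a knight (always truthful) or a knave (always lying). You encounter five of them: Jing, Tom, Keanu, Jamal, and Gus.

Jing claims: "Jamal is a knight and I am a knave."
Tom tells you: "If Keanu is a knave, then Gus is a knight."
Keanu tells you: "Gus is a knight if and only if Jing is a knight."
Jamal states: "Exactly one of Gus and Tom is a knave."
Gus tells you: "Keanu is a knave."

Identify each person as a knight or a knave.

Consider Jing. Suppose Jing is a knight.
Then Jing's own statement would have to be true, but it can't be — contradiction.
So Jing is a knave.
Consider Tom. Suppose Tom is a knave.
Then no assignment of the remaining roles makes every statement match its speaker's type — contradiction.
So Tom is a knight.
Consider Keanu. Suppose Keanu is a knight.
Then no assignment of the remaining roles makes every statement match its speaker's type — contradiction.
So Keanu is a knave.
With that fixed, Gus's statement is true, so Gus is a knight.
With that fixed, Jamal's statement is false, so Jamal is a knave.

Jing: knave, Tom: knight, Keanu: knave, Jamal: knave, Gus: knight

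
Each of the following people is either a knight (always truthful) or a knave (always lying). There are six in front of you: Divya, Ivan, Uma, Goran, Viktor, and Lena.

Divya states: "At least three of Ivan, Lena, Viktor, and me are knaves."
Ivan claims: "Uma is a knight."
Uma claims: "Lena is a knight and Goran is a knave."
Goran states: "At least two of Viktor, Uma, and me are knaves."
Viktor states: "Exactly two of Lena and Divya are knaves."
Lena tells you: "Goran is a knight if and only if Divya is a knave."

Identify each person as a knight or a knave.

Consider Divya. Suppose Divya is a knave.
Then no assignment of the remaining roles makes every statement match its speaker's type — contradiction.
So Divya is a knight.
With that fixed, Viktor's statement is false, so Viktor is a knave.
Consider Ivan. Suppose Ivan is a knight.
Then Divya's statement comes out false, contradicting Divya being a knight.
So Ivan is a knave.
Consider Uma. Suppose Uma is a knight.
Then Ivan's statement comes out true, contradicting Ivan being a knave.
So Uma is a knave.
With that fixed, Goran's statement is true, so Goran is a knight.
With that fixed, Lena's statement is false, so Lena is a knave.

Divya: knight, Ivan: knave, Uma: knave, Goran: knight, Viktor: knave, Lena: knave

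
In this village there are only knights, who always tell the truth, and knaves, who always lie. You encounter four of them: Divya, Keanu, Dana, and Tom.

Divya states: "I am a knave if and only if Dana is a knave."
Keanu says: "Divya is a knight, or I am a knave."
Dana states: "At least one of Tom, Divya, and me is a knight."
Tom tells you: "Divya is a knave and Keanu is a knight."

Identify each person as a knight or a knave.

Consider Divya. Suppose Divya is a knave.
Then whichever role Keanu has, Keanu's statement has the wrong truth value — contradiction.
So Divya is a knight.
With that fixed, Keanu's statement is true, so Keanu is a knight.
With that fixed, Dana's statement is true, so Dana is a knight.
With that fixed, Tom's statement is false, so Tom is a knave.

Divya: knight, Keanu: knight, Dana: knight, Tom: knave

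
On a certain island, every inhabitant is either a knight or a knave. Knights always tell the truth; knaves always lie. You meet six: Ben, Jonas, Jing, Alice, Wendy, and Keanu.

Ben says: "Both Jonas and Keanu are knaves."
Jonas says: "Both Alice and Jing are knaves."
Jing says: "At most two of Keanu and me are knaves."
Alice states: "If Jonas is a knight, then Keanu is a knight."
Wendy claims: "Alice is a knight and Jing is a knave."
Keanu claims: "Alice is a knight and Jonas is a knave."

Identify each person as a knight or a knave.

Regardless of anyone's role, Jing's statement is true, so Jing is a knight.
With that fixed, Wendy's statement is false, so Wendy is a knave.
With that fixed, Jonas's statement is false, so Jonas is a knave.
With that fixed, Alice's statement is true, so Alice is a knight.
With that fixed, Keanu's statement is true, so Keanu is a knight.
With that fixed, Ben's statement is false, so Ben is a knave.

Ben: knave, Jonas: knave, Jing: knight, Alice: knight, Wendy: knave, Keanu: knight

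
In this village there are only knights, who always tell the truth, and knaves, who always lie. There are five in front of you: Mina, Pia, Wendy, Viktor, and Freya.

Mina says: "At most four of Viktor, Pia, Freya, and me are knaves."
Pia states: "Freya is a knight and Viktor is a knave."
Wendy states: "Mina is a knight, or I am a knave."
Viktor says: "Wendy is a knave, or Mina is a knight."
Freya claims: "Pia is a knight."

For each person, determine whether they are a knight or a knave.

Mina: knight, Pia: knave, Wendy: knight, Viktor: knight, Freya: knave

Regardless of anyone's role, Mina's statement is true, so Mina is a knight.
With that fixed, Wendy's statement is true, so Wendy is a knight.
With that fixed, Viktor's statement is true, so Viktor is a knight.
With that fixed, Pia's statement is false, so Pia is a knave.
With that fixed, Freya's statement is false, so Freya is a knave.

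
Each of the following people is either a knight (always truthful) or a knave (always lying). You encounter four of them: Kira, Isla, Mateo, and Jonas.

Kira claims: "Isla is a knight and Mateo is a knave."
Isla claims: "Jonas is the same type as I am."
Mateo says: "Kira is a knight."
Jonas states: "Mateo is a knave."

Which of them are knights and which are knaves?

Consider Kira. Suppose Kira is a knight.
Then no assignment of the remaining roles makes every statement match its speaker's type — contradiction.
So Kira is a knave.
With that fixed, Mateo's statement is false, so Mateo is a knave.
With that fixed, Jonas's statement is true, so Jonas is a knight.
Consider Isla. Suppose Isla is a knight.
Then Kira's statement comes out true, contradicting Kira being a knave.
So Isla is a knave.

Kira: knave, Isla: knave, Mateo: knave, Jonas: knight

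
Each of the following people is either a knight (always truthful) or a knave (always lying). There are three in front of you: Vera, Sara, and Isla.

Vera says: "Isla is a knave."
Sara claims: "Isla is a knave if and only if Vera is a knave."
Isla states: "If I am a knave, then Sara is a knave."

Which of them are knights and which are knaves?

Consider Vera. Suppose Vera is a knight.
Then no assignment of the remaining roles makes every statement match its speaker's type — contradiction.
So Vera is a knave.
Consider Sara. Suppose Sara is a knight.
Then no assignment of the remaining roles makes every statement match its speaker's type — contradiction.
So Sara is a knave.
With that fixed, Isla's statement is true, so Isla is a knight.

Vera: knave, Sara: knave, Isla: knight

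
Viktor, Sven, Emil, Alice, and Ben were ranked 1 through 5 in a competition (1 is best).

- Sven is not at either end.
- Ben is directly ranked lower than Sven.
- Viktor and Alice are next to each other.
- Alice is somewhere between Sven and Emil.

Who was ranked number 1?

Emil

With clue 1, Sven is ruled out for rank 1.
With clues 1–2, Ben is ruled out for rank 1.
With clues 1–4, Alice and Viktor are ruled out for rank 1.
So rank 1 is Emil.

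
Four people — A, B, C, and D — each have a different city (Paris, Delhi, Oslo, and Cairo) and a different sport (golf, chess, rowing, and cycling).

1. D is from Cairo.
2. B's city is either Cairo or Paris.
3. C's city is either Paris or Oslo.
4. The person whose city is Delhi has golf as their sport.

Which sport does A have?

With clues 1–4, chess, cycling, and rowing are impossible for A's sport.
That leaves golf.

golf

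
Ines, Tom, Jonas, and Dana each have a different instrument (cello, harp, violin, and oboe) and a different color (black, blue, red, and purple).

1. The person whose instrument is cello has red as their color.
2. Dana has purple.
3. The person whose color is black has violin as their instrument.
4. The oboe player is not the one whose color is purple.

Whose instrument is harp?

Dana

With clues 1–4, Ines, Jonas, and Tom are impossible for the one with instrument harp.
That leaves Dana.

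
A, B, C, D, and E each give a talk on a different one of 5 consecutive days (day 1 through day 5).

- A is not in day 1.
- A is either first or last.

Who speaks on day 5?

With clues 1–2, B, C, D, and E are ruled out for day 5.
So day 5 is A.

A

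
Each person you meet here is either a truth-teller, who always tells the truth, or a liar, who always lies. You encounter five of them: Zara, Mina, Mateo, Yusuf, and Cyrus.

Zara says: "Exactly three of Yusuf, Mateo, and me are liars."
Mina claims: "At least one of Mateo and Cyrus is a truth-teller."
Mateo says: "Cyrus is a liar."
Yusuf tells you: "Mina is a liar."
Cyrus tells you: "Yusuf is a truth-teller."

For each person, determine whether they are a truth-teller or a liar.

Consider Zara. Suppose Zara is a truth-teller.
Then Zara's own statement would have to be true, but it can't be — contradiction.
So Zara is a liar.
Consider Mina. Suppose Mina is a liar.
Then no assignment of the remaining roles makes every statement match its speaker's type — contradiction.
So Mina is a truth-teller.
With that fixed, Yusuf's statement is false, so Yusuf is a liar.
With that fixed, Cyrus's statement is false, so Cyrus is a liar.
With that fixed, Mateo's statement is true, so Mateo is a truth-teller.

Zara: liar, Mina: truth-teller, Mateo: truth-teller, Yusuf: liar, Cyrus: liar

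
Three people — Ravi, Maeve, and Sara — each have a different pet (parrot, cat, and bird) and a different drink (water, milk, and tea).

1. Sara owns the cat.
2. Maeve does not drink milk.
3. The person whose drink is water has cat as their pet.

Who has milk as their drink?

With clues 1–2, Maeve is impossible for the one with drink milk.
With clues 1–3, Sara is impossible for the one with drink milk.
That leaves Ravi.

Ravi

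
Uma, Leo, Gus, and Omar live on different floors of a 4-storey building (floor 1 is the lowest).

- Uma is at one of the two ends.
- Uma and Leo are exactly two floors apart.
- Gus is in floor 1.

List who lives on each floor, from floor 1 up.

Gus, Leo, Omar, Uma

From clue 1: Uma is in {1,4}.
From clues 1–3: Gus → floor 1, Leo → floor 2, Omar → floor 3, Uma → floor 4.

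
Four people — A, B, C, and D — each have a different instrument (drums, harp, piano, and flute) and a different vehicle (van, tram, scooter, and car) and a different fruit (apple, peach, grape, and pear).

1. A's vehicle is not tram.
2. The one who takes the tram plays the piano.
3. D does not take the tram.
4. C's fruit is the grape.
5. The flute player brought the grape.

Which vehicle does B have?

With clues 1–5, car, scooter, and van are impossible for B's vehicle.
That leaves tram.

tram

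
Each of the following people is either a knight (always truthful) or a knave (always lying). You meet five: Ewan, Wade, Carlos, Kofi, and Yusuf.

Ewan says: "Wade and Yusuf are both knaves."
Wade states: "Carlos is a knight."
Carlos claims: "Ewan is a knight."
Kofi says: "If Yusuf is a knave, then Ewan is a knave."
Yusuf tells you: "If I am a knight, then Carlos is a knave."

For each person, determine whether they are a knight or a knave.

Consider Ewan. Suppose Ewan is a knight.
Then no assignment of the remaining roles makes every statement match its speaker's type — contradiction.
So Ewan is a knave.
With that fixed, Carlos's statement is false, so Carlos is a knave.
With that fixed, Kofi's statement is true, so Kofi is a knight.
With that fixed, Yusuf's statement is true, so Yusuf is a knight.
With that fixed, Wade's statement is false, so Wade is a knave.

Ewan: knave, Wade: knave, Carlos: knave, Kofi: knight, Yusuf: knight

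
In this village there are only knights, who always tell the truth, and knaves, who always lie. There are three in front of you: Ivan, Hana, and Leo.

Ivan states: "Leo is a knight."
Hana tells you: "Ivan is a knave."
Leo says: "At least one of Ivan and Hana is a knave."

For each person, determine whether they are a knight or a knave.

Ivan: knight, Hana: knave, Leo: knight

Consider Ivan. Suppose Ivan is a knave.
Then no assignment of the remaining roles makes every statement match its speaker's type — contradiction.
So Ivan is a knight.
With that fixed, Hana's statement is false, so Hana is a knave.
With that fixed, Leo's statement is true, so Leo is a knight.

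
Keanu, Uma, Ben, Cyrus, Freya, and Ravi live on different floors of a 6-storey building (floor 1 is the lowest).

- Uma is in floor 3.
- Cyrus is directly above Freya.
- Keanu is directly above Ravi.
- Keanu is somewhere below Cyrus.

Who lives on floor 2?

Keanu

With clue 1, Uma is ruled out for floor 2.
With clues 1–2, Freya is ruled out for floor 2.
With clues 1–3, Ben and Ravi are ruled out for floor 2.
With clues 1–4, Cyrus is ruled out for floor 2.
So floor 2 is Keanu.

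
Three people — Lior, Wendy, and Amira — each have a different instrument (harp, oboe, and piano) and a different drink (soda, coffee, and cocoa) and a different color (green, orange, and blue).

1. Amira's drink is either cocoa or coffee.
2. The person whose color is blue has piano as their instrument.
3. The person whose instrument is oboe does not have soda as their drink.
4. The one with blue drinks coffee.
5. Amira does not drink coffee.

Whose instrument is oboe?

With clues 1–5, Lior and Wendy are impossible for the one with instrument oboe.
That leaves Amira.

Amira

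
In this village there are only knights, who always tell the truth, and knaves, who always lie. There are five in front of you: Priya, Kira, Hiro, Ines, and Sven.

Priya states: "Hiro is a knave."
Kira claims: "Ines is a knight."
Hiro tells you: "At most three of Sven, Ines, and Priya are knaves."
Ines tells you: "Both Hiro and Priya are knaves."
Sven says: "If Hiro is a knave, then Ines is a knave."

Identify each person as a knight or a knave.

Priya: knave, Kira: knave, Hiro: knight, Ines: knave, Sven: knight

Regardless of anyone's role, Hiro's statement is true, so Hiro is a knight.
With that fixed, Ines's statement is false, so Ines is a knave.
With that fixed, Sven's statement is true, so Sven is a knight.
With that fixed, Priya's statement is false, so Priya is a knave.
With that fixed, Kira's statement is false, so Kira is a knave.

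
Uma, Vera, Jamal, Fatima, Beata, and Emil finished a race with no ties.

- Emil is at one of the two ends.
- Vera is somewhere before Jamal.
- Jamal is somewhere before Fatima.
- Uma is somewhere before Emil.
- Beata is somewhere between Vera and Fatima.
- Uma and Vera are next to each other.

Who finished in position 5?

With clue 1, Emil is ruled out for place 5.
With clues 1–3, Vera is ruled out for place 5.
With clues 1–4, Jamal is ruled out for place 5.
With clues 1–5, Beata is ruled out for place 5.
With clues 1–6, Uma is ruled out for place 5.
So place 5 is Fatima.

Fatima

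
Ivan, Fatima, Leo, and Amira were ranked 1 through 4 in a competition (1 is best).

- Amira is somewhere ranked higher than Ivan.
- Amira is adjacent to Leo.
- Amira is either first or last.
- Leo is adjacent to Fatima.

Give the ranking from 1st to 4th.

From clue 1: Ivan is in {2,3,4}.
From clues 1–2: Ivan is in {3,4}.
From clues 1–3: Amira → rank 1, Leo → rank 2.
From clues 1–4: Fatima → rank 3, Ivan → rank 4.

Amira, Leo, Fatima, Ivan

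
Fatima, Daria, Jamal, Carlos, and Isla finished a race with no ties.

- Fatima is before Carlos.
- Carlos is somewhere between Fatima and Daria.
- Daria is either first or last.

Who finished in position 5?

Daria

With clue 1, Fatima is ruled out for place 5.
With clues 1–2, Carlos is ruled out for place 5.
With clues 1–3, Isla and Jamal are ruled out for place 5.
So place 5 is Daria.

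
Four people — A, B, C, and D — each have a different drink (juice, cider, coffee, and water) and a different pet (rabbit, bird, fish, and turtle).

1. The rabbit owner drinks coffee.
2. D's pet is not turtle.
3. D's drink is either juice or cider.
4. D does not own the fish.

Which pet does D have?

With clues 1–2, turtle is impossible for D's pet.
With clues 1–3, rabbit is impossible for D's pet.
With clues 1–4, fish is impossible for D's pet.
That leaves bird.

bird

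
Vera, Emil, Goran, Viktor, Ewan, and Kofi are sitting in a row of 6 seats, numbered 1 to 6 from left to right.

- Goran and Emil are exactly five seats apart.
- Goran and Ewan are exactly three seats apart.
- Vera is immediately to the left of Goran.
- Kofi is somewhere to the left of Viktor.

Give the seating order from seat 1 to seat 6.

From clue 1: Emil is in {1,6}.
From clues 1–3: Emil → seat 1, Ewan → seat 3, Vera → seat 5, Goran → seat 6.
From clues 1–4: Kofi → seat 2, Viktor → seat 4.

Emil, Kofi, Ewan, Viktor, Vera, Goran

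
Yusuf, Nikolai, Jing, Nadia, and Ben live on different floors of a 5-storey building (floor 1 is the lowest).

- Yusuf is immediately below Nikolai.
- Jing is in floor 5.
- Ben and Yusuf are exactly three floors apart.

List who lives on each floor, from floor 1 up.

From clue 1: Yusuf is in {1,2,3,4}.
From clues 1–2: Jing → floor 5.
From clues 1–3: Yusuf → floor 1, Nikolai → floor 2, Nadia → floor 3, Ben → floor 4.

Yusuf, Nikolai, Nadia, Ben, Jing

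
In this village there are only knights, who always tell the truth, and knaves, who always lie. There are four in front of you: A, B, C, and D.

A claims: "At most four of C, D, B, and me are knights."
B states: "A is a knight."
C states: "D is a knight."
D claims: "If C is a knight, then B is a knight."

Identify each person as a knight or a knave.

A: knight, B: knight, C: knight, D: knight

Regardless of anyone's role, A's statement is true, so A is a knight.
With that fixed, B's statement is true, so B is a knight.
With that fixed, D's statement is true, so D is a knight.
With that fixed, C's statement is true, so C is a knight.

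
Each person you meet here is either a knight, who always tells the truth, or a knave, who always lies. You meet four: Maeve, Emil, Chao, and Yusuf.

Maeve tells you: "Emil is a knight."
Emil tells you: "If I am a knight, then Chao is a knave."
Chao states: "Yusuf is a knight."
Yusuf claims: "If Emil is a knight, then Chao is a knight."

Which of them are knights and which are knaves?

Consider Maeve. Suppose Maeve is a knave.
Then no assignment of the remaining roles makes every statement match its speaker's type — contradiction.
So Maeve is a knight.
Consider Emil. Suppose Emil is a knave.
Then Maeve's statement comes out false, contradicting Maeve being a knight.
So Emil is a knight.
Consider Chao. Suppose Chao is a knight.
Then Emil's statement comes out false, contradicting Emil being a knight.
So Chao is a knave.
With that fixed, Yusuf's statement is false, so Yusuf is a knave.

Maeve: knight, Emil: knight, Chao: knave, Yusuf: knave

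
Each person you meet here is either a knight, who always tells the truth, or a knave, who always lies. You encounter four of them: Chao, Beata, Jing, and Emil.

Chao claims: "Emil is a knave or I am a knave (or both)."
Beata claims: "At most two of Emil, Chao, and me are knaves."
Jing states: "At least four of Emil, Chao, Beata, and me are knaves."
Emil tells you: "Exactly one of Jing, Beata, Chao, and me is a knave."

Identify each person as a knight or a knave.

Consider Chao. Suppose Chao is a knave.
Then Chao's own statement would have to be false, but it can't be — contradiction.
So Chao is a knight.
With that fixed, Beata's statement is true, so Beata is a knight.
With that fixed, Jing's statement is false, so Jing is a knave.
Consider Emil. Suppose Emil is a knight.
Then Chao's statement comes out false, contradicting Chao being a knight.
So Emil is a knave.

Chao: knight, Beata: knight, Jing: knave, Emil: knave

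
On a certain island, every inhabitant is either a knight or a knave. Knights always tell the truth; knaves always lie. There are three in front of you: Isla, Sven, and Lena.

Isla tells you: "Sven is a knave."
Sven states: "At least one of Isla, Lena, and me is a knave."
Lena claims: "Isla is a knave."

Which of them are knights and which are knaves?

Isla: knave, Sven: knight, Lena: knight

Consider Isla. Suppose Isla is a knight.
Then no assignment of the remaining roles makes every statement match its speaker's type — contradiction.
So Isla is a knave.
With that fixed, Sven's statement is true, so Sven is a knight.
With that fixed, Lena's statement is true, so Lena is a knight.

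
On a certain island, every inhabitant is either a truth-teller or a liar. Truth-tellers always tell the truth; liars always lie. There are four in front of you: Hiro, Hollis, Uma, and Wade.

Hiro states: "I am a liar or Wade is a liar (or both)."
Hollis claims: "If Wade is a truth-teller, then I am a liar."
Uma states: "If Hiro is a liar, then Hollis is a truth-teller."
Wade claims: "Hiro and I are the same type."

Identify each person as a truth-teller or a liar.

Consider Hiro. Suppose Hiro is a liar.
Then Hiro's own statement would have to be false, but it can't be — contradiction.
So Hiro is a truth-teller.
With that fixed, Uma's statement is true, so Uma is a truth-teller.
Consider Hollis. Suppose Hollis is a liar.
Then Hollis's own statement would have to be false, but it can't be — contradiction.
So Hollis is a truth-teller.
Consider Wade. Suppose Wade is a truth-teller.
Then Hiro's statement comes out false, contradicting Hiro being a truth-teller.
So Wade is a liar.

Hiro: truth-teller, Hollis: truth-teller, Uma: truth-teller, Wade: liar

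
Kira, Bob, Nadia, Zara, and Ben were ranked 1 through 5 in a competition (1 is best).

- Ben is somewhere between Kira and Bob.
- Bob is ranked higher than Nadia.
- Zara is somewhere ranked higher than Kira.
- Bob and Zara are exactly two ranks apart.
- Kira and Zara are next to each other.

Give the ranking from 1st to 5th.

Bob, Ben, Zara, Kira, Nadia

From clue 1: Ben is in {2,3,4}.
From clues 1–3: Kira is in {2,4,5}.
From clues 1–4: Bob → rank 1, Zara → rank 3.
From clues 1–5: Ben → rank 2, Kira → rank 4, Nadia → rank 5.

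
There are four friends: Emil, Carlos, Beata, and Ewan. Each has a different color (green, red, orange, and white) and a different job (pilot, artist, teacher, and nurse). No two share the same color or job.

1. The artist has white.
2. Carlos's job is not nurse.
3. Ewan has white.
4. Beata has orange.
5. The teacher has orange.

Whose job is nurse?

Emil

With clues 1–2, Carlos is impossible for the one with job nurse.
With clues 1–3, Ewan is impossible for the one with job nurse.
With clues 1–5, Beata is impossible for the one with job nurse.
That leaves Emil.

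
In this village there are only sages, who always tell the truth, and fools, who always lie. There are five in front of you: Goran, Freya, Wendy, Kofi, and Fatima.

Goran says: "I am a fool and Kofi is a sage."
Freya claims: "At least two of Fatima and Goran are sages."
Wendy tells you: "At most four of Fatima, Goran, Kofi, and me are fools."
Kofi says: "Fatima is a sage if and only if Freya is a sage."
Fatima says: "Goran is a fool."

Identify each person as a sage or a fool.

Goran: fool, Freya: fool, Wendy: sage, Kofi: fool, Fatima: sage

Regardless of anyone's role, Wendy's statement is true, so Wendy is a sage.
Consider Goran. Suppose Goran is a sage.
Then Goran's own statement would have to be true, but it can't be — contradiction.
So Goran is a fool.
With that fixed, Freya's statement is false, so Freya is a fool.
With that fixed, Fatima's statement is true, so Fatima is a sage.
With that fixed, Kofi's statement is false, so Kofi is a fool.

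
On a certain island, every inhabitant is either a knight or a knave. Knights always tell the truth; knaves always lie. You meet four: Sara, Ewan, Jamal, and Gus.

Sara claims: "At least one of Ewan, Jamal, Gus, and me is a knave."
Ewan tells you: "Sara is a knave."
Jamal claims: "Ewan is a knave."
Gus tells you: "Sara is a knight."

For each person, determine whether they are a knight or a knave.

Consider Sara. Suppose Sara is a knave.
Then Sara's own statement would have to be false, but it can't be — contradiction.
So Sara is a knight.
With that fixed, Ewan's statement is false, so Ewan is a knave.
With that fixed, Jamal's statement is true, so Jamal is a knight.
With that fixed, Gus's statement is true, so Gus is a knight.

Sara: knight, Ewan: knave, Jamal: knight, Gus: knight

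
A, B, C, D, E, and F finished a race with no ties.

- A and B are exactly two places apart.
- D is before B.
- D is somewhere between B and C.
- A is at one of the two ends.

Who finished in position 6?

A

With clues 1–2, D is ruled out for place 6.
With clues 1–3, C is ruled out for place 6.
With clues 1–4, B, E, and F are ruled out for place 6.
So place 6 is A.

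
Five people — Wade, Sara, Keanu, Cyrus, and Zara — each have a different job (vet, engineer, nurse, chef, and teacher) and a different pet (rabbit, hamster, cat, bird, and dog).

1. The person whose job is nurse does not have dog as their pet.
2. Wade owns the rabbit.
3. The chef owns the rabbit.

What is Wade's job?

With clues 1–3, engineer, nurse, teacher, and vet are impossible for Wade's job.
That leaves chef.

chef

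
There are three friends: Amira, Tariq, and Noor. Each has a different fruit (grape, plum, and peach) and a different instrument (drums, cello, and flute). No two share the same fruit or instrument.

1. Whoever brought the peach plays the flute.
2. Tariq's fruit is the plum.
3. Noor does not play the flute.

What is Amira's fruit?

peach

With clues 1–2, plum is impossible for Amira's fruit.
With clues 1–3, grape is impossible for Amira's fruit.
That leaves peach.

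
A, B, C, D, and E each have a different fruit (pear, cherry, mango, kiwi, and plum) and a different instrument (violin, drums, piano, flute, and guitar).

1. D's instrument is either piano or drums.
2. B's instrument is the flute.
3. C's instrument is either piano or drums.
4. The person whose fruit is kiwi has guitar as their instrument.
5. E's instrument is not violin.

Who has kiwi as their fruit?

E

With clues 1–4, B, C, and D are impossible for the one with fruit kiwi.
With clues 1–5, A is impossible for the one with fruit kiwi.
That leaves E.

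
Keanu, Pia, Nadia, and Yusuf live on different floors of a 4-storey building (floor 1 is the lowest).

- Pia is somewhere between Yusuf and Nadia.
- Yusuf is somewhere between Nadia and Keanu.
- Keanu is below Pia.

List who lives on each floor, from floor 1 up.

Keanu, Yusuf, Pia, Nadia

From clue 1: Pia is in {2,3}.
From clues 1–2: Keanu is in {1,4}.
From clues 1–3: Keanu → floor 1, Yusuf → floor 2, Pia → floor 3, Nadia → floor 4.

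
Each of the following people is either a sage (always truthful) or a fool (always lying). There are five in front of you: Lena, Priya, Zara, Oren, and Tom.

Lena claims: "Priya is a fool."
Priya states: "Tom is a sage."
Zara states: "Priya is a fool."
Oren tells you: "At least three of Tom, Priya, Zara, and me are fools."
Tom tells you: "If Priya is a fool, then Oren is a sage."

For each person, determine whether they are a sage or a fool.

Lena: fool, Priya: sage, Zara: fool, Oren: fool, Tom: sage

Consider Lena. Suppose Lena is a sage.
Then no assignment of the remaining roles makes every statement match its speaker's type — contradiction.
So Lena is a fool.
Consider Priya. Suppose Priya is a fool.
Then Lena's statement comes out true, contradicting Lena being a fool.
So Priya is a sage.
With that fixed, Zara's statement is false, so Zara is a fool.
With that fixed, Tom's statement is true, so Tom is a sage.
With that fixed, Oren's statement is false, so Oren is a fool.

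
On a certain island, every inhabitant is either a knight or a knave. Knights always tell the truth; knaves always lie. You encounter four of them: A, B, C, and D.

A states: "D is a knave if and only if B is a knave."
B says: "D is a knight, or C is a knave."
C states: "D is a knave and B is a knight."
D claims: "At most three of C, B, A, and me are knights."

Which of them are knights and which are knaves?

Consider A. Suppose A is a knave.
Then no assignment of the remaining roles makes every statement match its speaker's type — contradiction.
So A is a knight.
Consider B. Suppose B is a knave.
Then no assignment of the remaining roles makes every statement match its speaker's type — contradiction.
So B is a knight.
Consider C. Suppose C is a knight.
Then whichever role D has, D's statement has the wrong truth value — contradiction.
So C is a knave.
With that fixed, D's statement is true, so D is a knight.

A: knight, B: knight, C: knave, D: knight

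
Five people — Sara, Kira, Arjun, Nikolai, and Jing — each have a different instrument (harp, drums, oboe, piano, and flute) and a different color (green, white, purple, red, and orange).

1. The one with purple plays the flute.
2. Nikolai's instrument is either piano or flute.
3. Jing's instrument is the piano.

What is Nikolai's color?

With clues 1–3, green, orange, red, and white are impossible for Nikolai's color.
That leaves purple.

purple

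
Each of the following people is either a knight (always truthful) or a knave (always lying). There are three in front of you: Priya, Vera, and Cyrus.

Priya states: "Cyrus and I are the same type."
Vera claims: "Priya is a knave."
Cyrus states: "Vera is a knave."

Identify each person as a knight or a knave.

Priya: knight, Vera: knave, Cyrus: knight

Consider Priya. Suppose Priya is a knave.
Then no assignment of the remaining roles makes every statement match its speaker's type — contradiction.
So Priya is a knight.
With that fixed, Vera's statement is false, so Vera is a knave.
With that fixed, Cyrus's statement is true, so Cyrus is a knight.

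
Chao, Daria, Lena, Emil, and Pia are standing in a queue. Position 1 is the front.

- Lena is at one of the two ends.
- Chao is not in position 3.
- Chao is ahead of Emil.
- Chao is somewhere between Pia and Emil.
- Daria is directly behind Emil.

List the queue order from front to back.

From clue 1: Lena is in {1,5}.
From clues 1–4: Chao is in {2,4}.
From clues 1–5: Pia → position 1, Chao → position 2, Emil → position 3, Daria → position 4, Lena → position 5.

Pia, Chao, Emil, Daria, Lena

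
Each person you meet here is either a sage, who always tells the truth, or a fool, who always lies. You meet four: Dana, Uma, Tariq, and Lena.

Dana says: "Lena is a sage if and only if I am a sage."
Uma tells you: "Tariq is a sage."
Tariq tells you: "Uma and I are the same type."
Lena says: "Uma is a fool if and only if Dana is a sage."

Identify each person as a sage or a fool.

Dana: fool, Uma: sage, Tariq: sage, Lena: sage

Consider Dana. Suppose Dana is a sage.
Then no assignment of the remaining roles makes every statement match its speaker's type — contradiction.
So Dana is a fool.
Consider Uma. Suppose Uma is a fool.
Then whichever role Tariq has, Tariq's statement has the wrong truth value — contradiction.
So Uma is a sage.
With that fixed, Lena's statement is true, so Lena is a sage.
Consider Tariq. Suppose Tariq is a fool.
Then Uma's statement comes out false, contradicting Uma being a sage.
So Tariq is a sage.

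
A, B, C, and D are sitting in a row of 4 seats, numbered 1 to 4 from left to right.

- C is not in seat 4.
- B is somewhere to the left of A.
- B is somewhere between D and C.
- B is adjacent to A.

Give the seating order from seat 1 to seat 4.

C, B, A, D

From clue 1: C is in {1,2,3}.
From clues 1–2: A is in {2,3,4}.
From clues 1–3: B → seat 2.
From clues 1–4: C → seat 1, A → seat 3, D → seat 4.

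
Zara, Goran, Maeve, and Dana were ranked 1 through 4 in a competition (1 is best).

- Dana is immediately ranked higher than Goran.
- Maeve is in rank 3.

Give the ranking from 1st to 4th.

From clue 1: Goran is in {2,3,4}.
From clues 1–2: Dana → rank 1, Goran → rank 2, Maeve → rank 3, Zara → rank 4.

Dana, Goran, Maeve, Zara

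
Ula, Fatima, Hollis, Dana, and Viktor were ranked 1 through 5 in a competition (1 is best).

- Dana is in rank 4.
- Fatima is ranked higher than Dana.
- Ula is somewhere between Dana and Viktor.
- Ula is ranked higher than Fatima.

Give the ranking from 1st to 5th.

Viktor, Ula, Fatima, Dana, Hollis

From clue 1: Dana → rank 4.
From clues 1–2: Fatima is in {1,2,3}.
From clues 1–3: Hollis → rank 5.
From clues 1–4: Viktor → rank 1, Ula → rank 2, Fatima → rank 3.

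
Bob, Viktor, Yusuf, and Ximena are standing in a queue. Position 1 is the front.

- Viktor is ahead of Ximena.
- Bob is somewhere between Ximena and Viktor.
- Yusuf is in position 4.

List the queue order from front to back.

From clue 1: Viktor is in {1,2,3}.
From clues 1–2: Bob is in {2,3}.
From clues 1–3: Viktor → position 1, Bob → position 2, Ximena → position 3, Yusuf → position 4.

Viktor, Bob, Ximena, Yusuf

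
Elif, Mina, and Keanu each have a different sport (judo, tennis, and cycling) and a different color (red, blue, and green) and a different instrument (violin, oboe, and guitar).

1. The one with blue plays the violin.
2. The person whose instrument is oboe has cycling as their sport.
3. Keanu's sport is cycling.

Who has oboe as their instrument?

With clues 1–3, Elif and Mina are impossible for the one with instrument oboe.
That leaves Keanu.

Keanu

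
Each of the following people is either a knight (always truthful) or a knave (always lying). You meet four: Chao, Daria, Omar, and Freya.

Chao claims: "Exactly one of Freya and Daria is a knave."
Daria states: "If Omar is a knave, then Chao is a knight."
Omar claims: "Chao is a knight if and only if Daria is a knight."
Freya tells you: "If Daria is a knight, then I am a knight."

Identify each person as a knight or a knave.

Consider Chao. Suppose Chao is a knave.
Then no assignment of the remaining roles makes every statement match its speaker's type — contradiction.
So Chao is a knight.
With that fixed, Daria's statement is true, so Daria is a knight.
With that fixed, Omar's statement is true, so Omar is a knight.
Consider Freya. Suppose Freya is a knight.
Then Chao's statement comes out false, contradicting Chao being a knight.
So Freya is a knave.

Chao: knight, Daria: knight, Omar: knight, Freya: knave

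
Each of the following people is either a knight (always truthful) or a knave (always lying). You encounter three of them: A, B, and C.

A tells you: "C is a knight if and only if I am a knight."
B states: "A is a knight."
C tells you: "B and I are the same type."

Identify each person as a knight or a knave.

Consider A. Suppose A is a knave.
Then no assignment of the remaining roles makes every statement match its speaker's type — contradiction.
So A is a knight.
With that fixed, B's statement is true, so B is a knight.
Consider C. Suppose C is a knave.
Then A's statement comes out false, contradicting A being a knight.
So C is a knight.

A: knight, B: knight, C: knight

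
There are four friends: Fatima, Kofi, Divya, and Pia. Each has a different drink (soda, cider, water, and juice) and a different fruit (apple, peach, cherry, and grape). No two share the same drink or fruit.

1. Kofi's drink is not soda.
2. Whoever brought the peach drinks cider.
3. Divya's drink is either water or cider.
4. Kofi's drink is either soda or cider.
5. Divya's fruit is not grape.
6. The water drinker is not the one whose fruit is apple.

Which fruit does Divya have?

With clues 1–4, peach is impossible for Divya's fruit.
With clues 1–5, grape is impossible for Divya's fruit.
With clues 1–6, apple is impossible for Divya's fruit.
That leaves cherry.

cherry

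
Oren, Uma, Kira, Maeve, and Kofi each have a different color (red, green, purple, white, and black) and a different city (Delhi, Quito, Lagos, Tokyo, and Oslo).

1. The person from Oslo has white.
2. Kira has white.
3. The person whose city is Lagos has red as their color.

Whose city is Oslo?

Kira

With clues 1–2, Kofi, Maeve, Oren, and Uma are impossible for the one with city Oslo.
That leaves Kira.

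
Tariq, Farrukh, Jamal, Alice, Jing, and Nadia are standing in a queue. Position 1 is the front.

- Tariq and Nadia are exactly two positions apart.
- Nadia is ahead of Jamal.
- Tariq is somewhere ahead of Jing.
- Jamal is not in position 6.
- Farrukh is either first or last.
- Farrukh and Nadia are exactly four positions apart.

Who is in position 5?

With clues 1–4, Nadia is ruled out for position 5.
With clues 1–5, Farrukh is ruled out for position 5.
With clues 1–6, Alice, Jamal, and Tariq are ruled out for position 5.
So position 5 is Jing.

Jing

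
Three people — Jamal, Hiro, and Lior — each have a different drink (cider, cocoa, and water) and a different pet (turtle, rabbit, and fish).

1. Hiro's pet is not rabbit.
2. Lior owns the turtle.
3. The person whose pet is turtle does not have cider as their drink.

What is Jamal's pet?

rabbit

With clues 1–2, fish and turtle are impossible for Jamal's pet.
That leaves rabbit.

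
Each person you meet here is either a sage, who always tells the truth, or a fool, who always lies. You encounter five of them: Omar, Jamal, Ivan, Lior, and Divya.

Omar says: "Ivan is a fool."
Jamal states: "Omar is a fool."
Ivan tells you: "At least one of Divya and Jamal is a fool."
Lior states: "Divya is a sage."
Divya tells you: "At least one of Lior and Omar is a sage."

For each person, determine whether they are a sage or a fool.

Consider Omar. Suppose Omar is a sage.
Then no assignment of the remaining roles makes every statement match its speaker's type — contradiction.
So Omar is a fool.
With that fixed, Jamal's statement is true, so Jamal is a sage.
Consider Ivan. Suppose Ivan is a fool.
Then Omar's statement comes out true, contradicting Omar being a fool.
So Ivan is a sage.
Consider Lior. Suppose Lior is a sage.
Then no assignment of the remaining roles makes every statement match its speaker's type — contradiction.
So Lior is a fool.
With that fixed, Divya's statement is false, so Divya is a fool.

Omar: fool, Jamal: sage, Ivan: sage, Lior: fool, Divya: fool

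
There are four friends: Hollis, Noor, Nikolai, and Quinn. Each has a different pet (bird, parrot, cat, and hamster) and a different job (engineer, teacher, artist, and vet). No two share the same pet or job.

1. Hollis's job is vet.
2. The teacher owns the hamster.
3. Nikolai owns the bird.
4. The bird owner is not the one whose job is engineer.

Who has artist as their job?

Clue 1 rules out Hollis for the one with job artist.
With clues 1–4, Noor and Quinn are impossible for the one with job artist.
That leaves Nikolai.

Nikolai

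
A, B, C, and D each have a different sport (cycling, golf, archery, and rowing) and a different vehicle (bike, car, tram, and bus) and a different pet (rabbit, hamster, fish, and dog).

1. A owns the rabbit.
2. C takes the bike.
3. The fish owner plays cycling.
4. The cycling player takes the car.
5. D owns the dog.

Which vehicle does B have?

With clues 1–2, bike is impossible for B's vehicle.
With clues 1–5, bus and tram are impossible for B's vehicle.
That leaves car.

car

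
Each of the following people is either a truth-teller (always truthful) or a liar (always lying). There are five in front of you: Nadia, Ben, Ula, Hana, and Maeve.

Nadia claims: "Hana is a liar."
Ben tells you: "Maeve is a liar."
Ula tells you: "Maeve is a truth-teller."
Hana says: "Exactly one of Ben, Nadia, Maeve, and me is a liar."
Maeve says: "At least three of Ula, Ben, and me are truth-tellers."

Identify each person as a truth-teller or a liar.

Nadia: truth-teller, Ben: truth-teller, Ula: liar, Hana: liar, Maeve: liar

Consider Nadia. Suppose Nadia is a liar.
Then no assignment of the remaining roles makes every statement match its speaker's type — contradiction.
So Nadia is a truth-teller.
Consider Ben. Suppose Ben is a liar.
Then no assignment of the remaining roles makes every statement match its speaker's type — contradiction.
So Ben is a truth-teller.
Consider Ula. Suppose Ula is a truth-teller.
Then no assignment of the remaining roles makes every statement match its speaker's type — contradiction.
So Ula is a liar.
With that fixed, Maeve's statement is false, so Maeve is a liar.
Consider Hana. Suppose Hana is a truth-teller.
Then Nadia's statement comes out false, contradicting Nadia being a truth-teller.
So Hana is a liar.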